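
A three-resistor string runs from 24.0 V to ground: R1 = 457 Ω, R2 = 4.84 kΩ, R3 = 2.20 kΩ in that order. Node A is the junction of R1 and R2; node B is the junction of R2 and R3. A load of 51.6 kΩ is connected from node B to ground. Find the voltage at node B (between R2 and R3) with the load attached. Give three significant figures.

At node B, R3 is in parallel with the load: R3‖R_L = 2110 Ω.
Below node A the resistance is R2 + (R3‖R_L) = 6950 Ω, so V_A = 24.0 × 6950/7407 = 22.52 V.
Then V_B = V_A × (R3‖R_L)/(R2 + R3‖R_L) = 22.52 × 2110/6950 = 6.84 V.

V ≈ 6.84 V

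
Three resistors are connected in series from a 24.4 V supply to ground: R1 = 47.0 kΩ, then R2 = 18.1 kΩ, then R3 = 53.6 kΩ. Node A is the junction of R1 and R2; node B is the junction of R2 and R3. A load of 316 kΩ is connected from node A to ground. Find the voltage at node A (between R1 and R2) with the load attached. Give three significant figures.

Below node A the series string R2+R3 = 71.70 kΩ sits in parallel with the 316 kΩ load: 58.44 kΩ.
V_A = 24.4 × 58.44/(47.0 + 58.44) = 13.5 V.

V ≈ 13.5 V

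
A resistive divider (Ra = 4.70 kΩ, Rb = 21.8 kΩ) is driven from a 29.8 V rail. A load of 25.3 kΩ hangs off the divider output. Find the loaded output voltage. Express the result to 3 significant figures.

V_out ≈ 21.3 V

The load sits in parallel with Rb: Rb‖R_L = (21.8 × 25.3) / (21.8 + 25.3) = 11.71 kΩ.
V_out = 29.8 × 11.71 / (4.70 + 11.71) = 29.8 × 11.71/16.41 = 21.3 V.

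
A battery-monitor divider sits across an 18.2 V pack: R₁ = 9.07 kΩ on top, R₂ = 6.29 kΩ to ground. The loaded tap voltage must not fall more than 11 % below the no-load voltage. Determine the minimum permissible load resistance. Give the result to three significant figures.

R_L(min) ≈ 30.1 kΩ

Output resistance R_th = R₁‖R₂ = (9.07 × 6.29)/15.36 = 3.714 kΩ.
The fractional drop is R_th/(R_th + R_L); requiring this ≤ 0.110 gives R_L ≥ R_th(1/0.110 − 1) = 3.714 × 8.091 = 30.1 kΩ.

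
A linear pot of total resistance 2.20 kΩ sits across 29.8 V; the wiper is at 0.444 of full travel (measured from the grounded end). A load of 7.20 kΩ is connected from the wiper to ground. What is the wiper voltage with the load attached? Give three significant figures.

The wiper splits the pot into (1−α)R = 1223 Ω above and αR = 976.8 Ω below.
Lower section ‖ load = 860.1 Ω.
V_wiper = 29.8 × 860.1/(1223 + 860.1) = 12.3 V.

V ≈ 12.3 V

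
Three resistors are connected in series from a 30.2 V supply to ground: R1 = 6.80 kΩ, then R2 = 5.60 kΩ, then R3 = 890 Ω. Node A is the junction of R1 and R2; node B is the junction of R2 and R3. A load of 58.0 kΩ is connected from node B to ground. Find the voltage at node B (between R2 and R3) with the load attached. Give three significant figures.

V ≈ 1.99 V

At node B, R3 is in parallel with the load: R3‖R_L = 876.5 Ω.
Below node A the resistance is R2 + (R3‖R_L) = 6477 Ω, so V_A = 30.2 × 6477/13280 = 14.73 V.
Then V_B = V_A × (R3‖R_L)/(R2 + R3‖R_L) = 14.73 × 876.5/6477 = 1.99 V.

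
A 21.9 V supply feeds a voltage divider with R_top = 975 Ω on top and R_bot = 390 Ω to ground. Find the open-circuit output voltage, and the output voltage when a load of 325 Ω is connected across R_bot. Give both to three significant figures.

Unloaded: 6.26 V; loaded: 3.37 V

Open-circuit: V = 21.9 × 390/(975 + 390) = 6.26 V.
With the load, R_bot becomes R_bot‖R_L = 177.3 Ω, so V = 21.9 × 177.3/1152 = 3.37 V.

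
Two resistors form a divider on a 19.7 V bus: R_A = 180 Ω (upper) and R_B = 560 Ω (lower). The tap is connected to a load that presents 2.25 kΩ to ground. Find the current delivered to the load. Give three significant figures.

R_B‖R_L = 448.4 Ω; V_out = 19.7 × 448.4/628.4 = 14.06 V.
I_L = V_out / R_L = 14.06 / 2.25 kΩ = 6.25 mA.

I_L ≈ 6.25 mA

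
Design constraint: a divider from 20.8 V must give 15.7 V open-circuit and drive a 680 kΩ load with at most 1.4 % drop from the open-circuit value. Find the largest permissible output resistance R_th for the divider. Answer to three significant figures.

Loading drop = R_th/(R_th + R_L) ≤ 0.0140, so R_th ≤ R_L · ε/(1−ε) = 680 kΩ × 0.0140/0.9860 = 9.66 kΩ.
(Any R1, R2 with R2/(R1+R2) = 0.755 and R1‖R2 ≤ 9.66 kΩ will meet the spec.)

R_th ≤ 9.66 kΩ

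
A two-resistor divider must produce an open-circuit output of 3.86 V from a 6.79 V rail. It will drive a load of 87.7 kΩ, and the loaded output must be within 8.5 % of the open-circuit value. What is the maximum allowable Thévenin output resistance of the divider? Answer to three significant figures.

R_th ≤ 8.15 kΩ

Loading drop = R_th/(R_th + R_L) ≤ 0.0850, so R_th ≤ R_L · ε/(1−ε) = 87.7 kΩ × 0.0850/0.9150 = 8.15 kΩ.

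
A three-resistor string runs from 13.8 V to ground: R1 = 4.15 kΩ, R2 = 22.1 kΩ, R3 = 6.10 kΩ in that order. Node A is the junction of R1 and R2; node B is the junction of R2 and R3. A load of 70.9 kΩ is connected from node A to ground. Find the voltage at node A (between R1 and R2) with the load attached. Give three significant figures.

Below node A the series string R2+R3 = 28.20 kΩ sits in parallel with the 70.9 kΩ load: 20.18 kΩ.
V_A = 13.8 × 20.18/(4.15 + 20.18) = 11.4 V.

V ≈ 11.4 V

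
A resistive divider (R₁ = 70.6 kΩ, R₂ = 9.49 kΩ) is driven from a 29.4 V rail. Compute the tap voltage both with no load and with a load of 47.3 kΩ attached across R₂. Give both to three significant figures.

Open-circuit: V = 29.4 × 9.49/(70.6 + 9.49) = 3.48 V.
With the load, R₂ becomes R₂‖R_L = 7.904 kΩ, so V = 29.4 × 7.904/78.50 = 2.96 V.

Unloaded: 3.48 V; loaded: 2.96 V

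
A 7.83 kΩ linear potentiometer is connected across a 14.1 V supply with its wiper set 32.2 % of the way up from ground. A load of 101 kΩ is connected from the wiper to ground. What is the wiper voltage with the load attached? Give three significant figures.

V ≈ 4.46 V

The wiper splits the pot into (1−α)R = 5.309 kΩ above and αR = 2.521 kΩ below.
Lower section ‖ load = 2.460 kΩ.
V_wiper = 14.1 × 2.460/(5.309 + 2.460) = 4.46 V.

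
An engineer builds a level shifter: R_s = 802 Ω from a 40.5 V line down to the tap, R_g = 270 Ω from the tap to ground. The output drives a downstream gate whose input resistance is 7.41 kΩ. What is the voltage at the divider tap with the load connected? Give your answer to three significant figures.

V_out ≈ 9.93 V

The load sits in parallel with R_g: R_g‖R_L = (270 × 7410) / (270 + 7410) = 260.5 Ω.
V_out = 40.5 × 260.5 / (802 + 260.5) = 40.5 × 260.5/1063 = 9.93 V.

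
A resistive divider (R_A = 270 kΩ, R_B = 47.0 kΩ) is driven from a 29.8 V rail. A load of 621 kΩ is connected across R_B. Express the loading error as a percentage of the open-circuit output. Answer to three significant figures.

6.06 %

The divider's output (Thévenin) resistance is R_A‖R_B = 40.03 kΩ.
Fractional drop under load = R_th/(R_th + R_L) = 40.03 / (40.03 + 621) = 0.06056.
So the output falls by 6.06 %.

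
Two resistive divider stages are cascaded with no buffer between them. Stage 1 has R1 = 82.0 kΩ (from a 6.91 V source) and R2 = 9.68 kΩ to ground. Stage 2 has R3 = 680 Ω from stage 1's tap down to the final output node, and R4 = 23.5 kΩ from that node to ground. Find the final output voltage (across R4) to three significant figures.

V_out ≈ 0.522 V

Stage 2 presents R3+R4 = 24180 Ω as a load on stage 1's tap.
Stage 1's lower leg becomes R2‖(R3+R4) = 6913 Ω, so V_mid = 6.91 × 6913/88910 = 0.5372 V.
Stage 2 is itself unloaded: V_out = V_mid × R4/(R3+R4) = 0.5372 × 23500/24180 = 0.522 V.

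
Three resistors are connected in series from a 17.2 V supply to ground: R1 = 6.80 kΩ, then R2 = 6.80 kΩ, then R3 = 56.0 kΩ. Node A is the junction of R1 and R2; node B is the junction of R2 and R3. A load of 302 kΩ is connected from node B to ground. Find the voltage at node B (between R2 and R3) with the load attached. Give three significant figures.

At node B, R3 is in parallel with the load: R3‖R_L = 47.24 kΩ.
Below node A the resistance is R2 + (R3‖R_L) = 54.04 kΩ, so V_A = 17.2 × 54.04/60.84 = 15.28 V.
Then V_B = V_A × (R3‖R_L)/(R2 + R3‖R_L) = 15.28 × 47.24/54.04 = 13.4 V.

V ≈ 13.4 V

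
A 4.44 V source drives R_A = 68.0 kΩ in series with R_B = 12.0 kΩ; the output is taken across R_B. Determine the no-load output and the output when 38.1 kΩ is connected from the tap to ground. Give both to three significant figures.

Unloaded: 0.666 V; loaded: 0.525 V

Open-circuit: V = 4.44 × 12.0/(68.0 + 12.0) = 0.666 V.
With the load, R_B becomes R_B‖R_L = 9.126 kΩ, so V = 4.44 × 9.126/77.13 = 0.525 V.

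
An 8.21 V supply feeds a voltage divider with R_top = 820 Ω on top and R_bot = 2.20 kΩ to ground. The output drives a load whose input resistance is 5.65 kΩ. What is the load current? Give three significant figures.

R_bot‖R_L = 1583 Ω; V_out = 8.21 × 1583/2403 = 5.409 V.
I_L = V_out / R_L = 5.409 / 5.65 kΩ = 0.957 mA.

I_L ≈ 0.957 mA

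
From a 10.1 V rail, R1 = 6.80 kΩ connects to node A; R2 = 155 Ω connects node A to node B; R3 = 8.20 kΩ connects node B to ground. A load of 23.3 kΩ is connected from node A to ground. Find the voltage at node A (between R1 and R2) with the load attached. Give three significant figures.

V ≈ 4.80 V

Below node A the series string R2+R3 = 8355 Ω sits in parallel with the 23300 Ω load: 6150 Ω.
V_A = 10.1 × 6150/(6800 + 6150) = 4.80 V.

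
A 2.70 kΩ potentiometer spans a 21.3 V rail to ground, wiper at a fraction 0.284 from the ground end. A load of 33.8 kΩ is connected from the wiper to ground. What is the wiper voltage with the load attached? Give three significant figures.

The wiper splits the pot into (1−α)R = 1933 Ω above and αR = 766.8 Ω below.
Lower section ‖ load = 749.8 Ω.
V_wiper = 21.3 × 749.8/(1933 + 749.8) = 5.95 V.

V ≈ 5.95 V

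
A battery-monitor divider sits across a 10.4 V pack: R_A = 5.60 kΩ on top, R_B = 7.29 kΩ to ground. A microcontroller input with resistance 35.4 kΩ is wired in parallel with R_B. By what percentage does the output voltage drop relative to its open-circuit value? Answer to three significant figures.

Unloaded V = 10.4 × 7.29/12.89 = 5.8818 V.
Loaded: R_B‖R_L = 6.045 kΩ, giving V = 10.4 × 6.045/11.65 = 5.3988 V.
Drop = (5.8818 − 5.3988) / 5.8818 = 8.21 %.

8.21 %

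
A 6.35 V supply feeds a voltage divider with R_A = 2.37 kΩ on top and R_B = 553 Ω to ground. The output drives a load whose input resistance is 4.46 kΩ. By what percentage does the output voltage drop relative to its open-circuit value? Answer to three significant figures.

Unloaded V = 6.35 × 553/2923 = 1.2014 V.
Loaded: R_B‖R_L = 492.0 Ω, giving V = 6.35 × 492.0/2862 = 1.0916 V.
Drop = (1.2014 − 1.0916) / 1.2014 = 9.13 %.

9.13 %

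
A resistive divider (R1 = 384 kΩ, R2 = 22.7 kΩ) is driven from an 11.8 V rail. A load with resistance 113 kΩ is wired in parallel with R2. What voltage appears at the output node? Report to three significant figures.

V_out ≈ 0.554 V

The load sits in parallel with R2: R2‖R_L = (22.7 × 113) / (22.7 + 113) = 18.90 kΩ.
V_out = 11.8 × 18.90 / (384 + 18.90) = 11.8 × 18.90/402.9 = 0.554 V.
(Unloaded it would have been 0.659 V.)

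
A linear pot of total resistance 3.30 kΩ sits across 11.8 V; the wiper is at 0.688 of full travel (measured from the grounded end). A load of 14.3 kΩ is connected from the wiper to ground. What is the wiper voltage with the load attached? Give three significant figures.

The wiper splits the pot into (1−α)R = 1.030 kΩ above and αR = 2.270 kΩ below.
Lower section ‖ load = 1.959 kΩ.
V_wiper = 11.8 × 1.959/(1.030 + 1.959) = 7.74 V.

V ≈ 7.74 V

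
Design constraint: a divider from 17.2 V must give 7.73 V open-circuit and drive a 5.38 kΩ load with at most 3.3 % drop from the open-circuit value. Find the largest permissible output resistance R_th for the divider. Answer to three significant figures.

Loading drop = R_th/(R_th + R_L) ≤ 0.0330, so R_th ≤ R_L · ε/(1−ε) = 5.38 kΩ × 0.0330/0.9670 = 184 Ω.

R_th ≤ 184 Ω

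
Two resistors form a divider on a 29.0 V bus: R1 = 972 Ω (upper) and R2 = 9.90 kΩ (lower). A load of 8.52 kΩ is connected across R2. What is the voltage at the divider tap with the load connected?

V_out ≈ 23.9 V

The load sits in parallel with R2: R2‖R_L = (9900 × 8520) / (9900 + 8520) = 4579 Ω.
V_out = 29.0 × 4579 / (972 + 4579) = 29.0 × 4579/5551 = 23.9 V.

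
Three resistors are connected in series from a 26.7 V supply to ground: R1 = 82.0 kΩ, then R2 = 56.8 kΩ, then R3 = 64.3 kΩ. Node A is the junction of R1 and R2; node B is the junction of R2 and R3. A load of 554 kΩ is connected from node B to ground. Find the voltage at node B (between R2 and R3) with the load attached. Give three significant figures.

V ≈ 7.83 V

At node B, R3 is in parallel with the load: R3‖R_L = 57.61 kΩ.
Below node A the resistance is R2 + (R3‖R_L) = 114.4 kΩ, so V_A = 26.7 × 114.4/196.4 = 15.55 V.
Then V_B = V_A × (R3‖R_L)/(R2 + R3‖R_L) = 15.55 × 57.61/114.4 = 7.83 V.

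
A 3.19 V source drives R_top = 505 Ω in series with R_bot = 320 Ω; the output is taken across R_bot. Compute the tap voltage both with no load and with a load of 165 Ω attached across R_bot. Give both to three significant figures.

Unloaded: 1.24 V; loaded: 0.566 V

Open-circuit: V = 3.19 × 320/(505 + 320) = 1.24 V.
With the load, R_bot becomes R_bot‖R_L = 108.9 Ω, so V = 3.19 × 108.9/613.9 = 0.566 V.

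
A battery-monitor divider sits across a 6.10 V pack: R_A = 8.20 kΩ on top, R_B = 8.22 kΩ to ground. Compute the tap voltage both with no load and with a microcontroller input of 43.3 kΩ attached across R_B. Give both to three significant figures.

Open-circuit: V = 6.10 × 8.22/(8.20 + 8.22) = 3.05 V.
With the load, R_B becomes R_B‖R_L = 6.909 kΩ, so V = 6.10 × 6.909/15.11 = 2.79 V.

Unloaded: 3.05 V; loaded: 2.79 V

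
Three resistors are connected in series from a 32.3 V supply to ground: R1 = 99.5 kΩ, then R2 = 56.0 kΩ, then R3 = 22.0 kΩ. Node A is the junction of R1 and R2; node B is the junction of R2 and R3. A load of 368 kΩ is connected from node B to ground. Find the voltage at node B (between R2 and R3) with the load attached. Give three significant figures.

At node B, R3 is in parallel with the load: R3‖R_L = 20.76 kΩ.
Below node A the resistance is R2 + (R3‖R_L) = 76.76 kΩ, so V_A = 32.3 × 76.76/176.3 = 14.07 V.
Then V_B = V_A × (R3‖R_L)/(R2 + R3‖R_L) = 14.07 × 20.76/76.76 = 3.80 V.

V ≈ 3.80 V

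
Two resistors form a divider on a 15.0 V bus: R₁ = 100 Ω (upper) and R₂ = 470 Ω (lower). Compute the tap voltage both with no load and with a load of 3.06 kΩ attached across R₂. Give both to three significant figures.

Open-circuit: V = 15.0 × 470/(100 + 470) = 12.4 V.
With the load, R₂ becomes R₂‖R_L = 407.4 Ω, so V = 15.0 × 407.4/507.4 = 12.0 V.

Unloaded: 12.4 V; loaded: 12.0 V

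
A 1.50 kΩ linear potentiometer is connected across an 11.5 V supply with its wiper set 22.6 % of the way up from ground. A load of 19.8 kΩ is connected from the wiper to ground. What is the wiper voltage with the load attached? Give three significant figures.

V ≈ 2.57 V

The wiper splits the pot into (1−α)R = 1161 Ω above and αR = 339.0 Ω below.
Lower section ‖ load = 333.3 Ω.
V_wiper = 11.5 × 333.3/(1161 + 333.3) = 2.57 V.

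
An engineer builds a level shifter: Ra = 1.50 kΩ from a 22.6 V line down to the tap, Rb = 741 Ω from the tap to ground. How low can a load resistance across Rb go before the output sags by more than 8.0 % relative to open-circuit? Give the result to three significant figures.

R_L(min) ≈ 5.70 kΩ

Output resistance R_th = Ra‖Rb = (1500 × 741)/2241 = 496.0 Ω.
The fractional drop is R_th/(R_th + R_L); requiring this ≤ 0.0800 gives R_L ≥ R_th(1/0.0800 − 1) = 496.0 × 11.50 = 5.70 kΩ.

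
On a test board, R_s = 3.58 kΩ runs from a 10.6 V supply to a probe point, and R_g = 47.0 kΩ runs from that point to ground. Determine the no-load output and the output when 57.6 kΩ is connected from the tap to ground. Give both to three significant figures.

Unloaded: 9.85 V; loaded: 9.31 V

Open-circuit: V = 10.6 × 47.0/(3.58 + 47.0) = 9.85 V.
With the load, R_g becomes R_g‖R_L = 25.88 kΩ, so V = 10.6 × 25.88/29.46 = 9.31 V.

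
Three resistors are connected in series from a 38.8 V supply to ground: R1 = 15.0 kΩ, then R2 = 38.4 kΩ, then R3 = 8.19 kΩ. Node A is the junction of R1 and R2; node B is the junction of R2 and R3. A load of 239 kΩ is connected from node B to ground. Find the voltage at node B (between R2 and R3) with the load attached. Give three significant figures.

V ≈ 5.01 V

At node B, R3 is in parallel with the load: R3‖R_L = 7.919 kΩ.
Below node A the resistance is R2 + (R3‖R_L) = 46.32 kΩ, so V_A = 38.8 × 46.32/61.32 = 29.31 V.
Then V_B = V_A × (R3‖R_L)/(R2 + R3‖R_L) = 29.31 × 7.919/46.32 = 5.01 V.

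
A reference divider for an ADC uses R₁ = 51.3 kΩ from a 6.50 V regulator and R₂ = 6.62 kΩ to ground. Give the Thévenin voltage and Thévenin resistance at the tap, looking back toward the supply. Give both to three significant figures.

V_th = 0.743 V, R_th = 5.86 kΩ

V_th is the open-circuit tap voltage: 6.50 × 6.62/(51.3 + 6.62) = 0.743 V.
With the supply zeroed, R₁ and R₂ appear in parallel from the tap: R_th = R₁‖R₂ = (51.3 × 6.62)/57.92 = 5.86 kΩ.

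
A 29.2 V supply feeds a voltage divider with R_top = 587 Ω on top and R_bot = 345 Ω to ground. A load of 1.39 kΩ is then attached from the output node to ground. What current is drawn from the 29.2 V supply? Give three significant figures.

R_bot‖R_L = 276.4 Ω, so the source sees R_top + R_bot‖R_L = 863.4 Ω.
I = 29.2 V / 863.4 Ω = 33.8 mA.

I ≈ 33.8 mA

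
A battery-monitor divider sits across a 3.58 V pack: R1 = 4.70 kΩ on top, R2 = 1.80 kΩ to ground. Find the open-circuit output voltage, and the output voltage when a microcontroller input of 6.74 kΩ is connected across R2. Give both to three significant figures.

Open-circuit: V = 3.58 × 1.80/(4.70 + 1.80) = 0.991 V.
With the load, R2 becomes R2‖R_L = 1.421 kΩ, so V = 3.58 × 1.421/6.121 = 0.831 V.

Unloaded: 0.991 V; loaded: 0.831 V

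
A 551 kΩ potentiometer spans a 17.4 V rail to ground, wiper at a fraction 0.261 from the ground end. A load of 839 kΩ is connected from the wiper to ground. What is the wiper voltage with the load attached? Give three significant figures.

V ≈ 4.03 V

The wiper splits the pot into (1−α)R = 407.2 kΩ above and αR = 143.8 kΩ below.
Lower section ‖ load = 122.8 kΩ.
V_wiper = 17.4 × 122.8/(407.2 + 122.8) = 4.03 V.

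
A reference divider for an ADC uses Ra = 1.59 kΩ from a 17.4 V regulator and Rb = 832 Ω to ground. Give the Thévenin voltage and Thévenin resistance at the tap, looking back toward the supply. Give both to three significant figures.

V_th is the open-circuit tap voltage: 17.4 × 832/(1590 + 832) = 5.98 V.
With the supply zeroed, Ra and Rb appear in parallel from the tap: R_th = Ra‖Rb = (1590 × 832)/2422 = 546 Ω.

V_th = 5.98 V, R_th = 546 Ω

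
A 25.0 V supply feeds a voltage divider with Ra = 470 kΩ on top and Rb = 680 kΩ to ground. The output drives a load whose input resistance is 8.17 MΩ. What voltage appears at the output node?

The load sits in parallel with Rb: Rb‖R_L = (680 × 8170) / (680 + 8170) = 627.8 kΩ.
V_out = 25.0 × 627.8 / (470 + 627.8) = 25.0 × 627.8/1098 = 14.3 V.
(Unloaded it would have been 14.8 V.)

V_out ≈ 14.3 V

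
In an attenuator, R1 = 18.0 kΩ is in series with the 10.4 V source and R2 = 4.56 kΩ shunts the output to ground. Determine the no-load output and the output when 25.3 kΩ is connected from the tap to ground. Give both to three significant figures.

Open-circuit: V = 10.4 × 4.56/(18.0 + 4.56) = 2.10 V.
With the load, R2 becomes R2‖R_L = 3.864 kΩ, so V = 10.4 × 3.864/21.86 = 1.84 V.

Unloaded: 2.10 V; loaded: 1.84 V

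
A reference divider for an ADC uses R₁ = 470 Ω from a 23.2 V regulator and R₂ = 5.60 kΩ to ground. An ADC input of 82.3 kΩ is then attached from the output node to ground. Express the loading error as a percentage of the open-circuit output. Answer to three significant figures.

The divider's output (Thévenin) resistance is R₁‖R₂ = 433.6 Ω.
Fractional drop under load = R_th/(R_th + R_L) = 433.6 / (433.6 + 82300) = 0.005241.
So the output falls by 0.524 %.

0.524 %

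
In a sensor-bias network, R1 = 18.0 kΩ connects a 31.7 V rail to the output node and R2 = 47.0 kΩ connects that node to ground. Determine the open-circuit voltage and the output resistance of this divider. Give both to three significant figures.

V_th = 22.9 V, R_th = 13.0 kΩ

V_th is the open-circuit tap voltage: 31.7 × 47.0/(18.0 + 47.0) = 22.9 V.
With the supply zeroed, R1 and R2 appear in parallel from the tap: R_th = R1‖R2 = (18.0 × 47.0)/65.00 = 13.0 kΩ.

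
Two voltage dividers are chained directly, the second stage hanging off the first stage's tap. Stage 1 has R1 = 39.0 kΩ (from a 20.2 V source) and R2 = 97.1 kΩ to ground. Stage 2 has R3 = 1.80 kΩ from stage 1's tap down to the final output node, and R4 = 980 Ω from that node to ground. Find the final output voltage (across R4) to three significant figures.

V_out ≈ 0.461 V

Stage 2 presents R3+R4 = 2780 Ω as a load on stage 1's tap.
Stage 1's lower leg becomes R2‖(R3+R4) = 2703 Ω, so V_mid = 20.2 × 2703/41700 = 1.309 V.
Stage 2 is itself unloaded: V_out = V_mid × R4/(R3+R4) = 1.309 × 980/2780 = 0.461 V.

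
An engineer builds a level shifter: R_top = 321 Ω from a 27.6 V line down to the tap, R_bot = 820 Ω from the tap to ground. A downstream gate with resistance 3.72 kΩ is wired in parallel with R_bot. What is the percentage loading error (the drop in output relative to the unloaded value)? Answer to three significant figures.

The divider's output (Thévenin) resistance is R_top‖R_bot = 230.7 Ω.
Fractional drop under load = R_th/(R_th + R_L) = 230.7 / (230.7 + 3720) = 0.05839.
So the output falls by 5.84 %.

5.84 %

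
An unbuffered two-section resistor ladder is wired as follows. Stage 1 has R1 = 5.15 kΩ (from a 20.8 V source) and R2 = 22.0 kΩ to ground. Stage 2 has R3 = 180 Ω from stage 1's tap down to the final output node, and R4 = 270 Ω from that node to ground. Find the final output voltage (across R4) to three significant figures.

V_out ≈ 0.984 V

Stage 2 presents R3+R4 = 450.0 Ω as a load on stage 1's tap.
Stage 1's lower leg becomes R2‖(R3+R4) = 441.0 Ω, so V_mid = 20.8 × 441.0/5591 = 1.641 V.
Stage 2 is itself unloaded: V_out = V_mid × R4/(R3+R4) = 1.641 × 270/450.0 = 0.984 V.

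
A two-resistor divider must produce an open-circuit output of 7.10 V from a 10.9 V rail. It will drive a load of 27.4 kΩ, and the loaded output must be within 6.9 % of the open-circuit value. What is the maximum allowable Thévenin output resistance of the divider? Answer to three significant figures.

Loading drop = R_th/(R_th + R_L) ≤ 0.0690, so R_th ≤ R_L · ε/(1−ε) = 27.4 kΩ × 0.0690/0.9310 = 2.03 kΩ.

R_th ≤ 2.03 kΩ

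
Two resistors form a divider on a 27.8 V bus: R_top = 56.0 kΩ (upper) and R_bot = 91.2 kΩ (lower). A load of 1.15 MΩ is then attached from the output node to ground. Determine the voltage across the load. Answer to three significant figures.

The load sits in parallel with R_bot: R_bot‖R_L = (91.2 × 1150) / (91.2 + 1150) = 84.50 kΩ.
V_out = 27.8 × 84.50 / (56.0 + 84.50) = 27.8 × 84.50/140.5 = 16.7 V.

V_out ≈ 16.7 V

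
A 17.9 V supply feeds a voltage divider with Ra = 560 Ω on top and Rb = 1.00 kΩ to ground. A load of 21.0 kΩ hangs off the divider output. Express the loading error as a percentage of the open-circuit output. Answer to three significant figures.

The divider's output (Thévenin) resistance is Ra‖Rb = 359.0 Ω.
Fractional drop under load = R_th/(R_th + R_L) = 359.0 / (359.0 + 21000) = 0.01681.
So the output falls by 1.68 %.

1.68 %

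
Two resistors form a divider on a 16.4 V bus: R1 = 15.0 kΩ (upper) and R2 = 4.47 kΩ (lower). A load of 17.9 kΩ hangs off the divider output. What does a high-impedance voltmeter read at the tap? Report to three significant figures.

The load sits in parallel with R2: R2‖R_L = (4.47 × 17.9) / (4.47 + 17.9) = 3.577 kΩ.
V_out = 16.4 × 3.577 / (15.0 + 3.577) = 16.4 × 3.577/18.58 = 3.16 V.

V_out ≈ 3.16 V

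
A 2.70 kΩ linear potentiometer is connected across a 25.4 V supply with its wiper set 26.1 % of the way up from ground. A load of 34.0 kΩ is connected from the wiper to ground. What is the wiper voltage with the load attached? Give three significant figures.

V ≈ 6.53 V

The wiper splits the pot into (1−α)R = 1995 Ω above and αR = 704.7 Ω below.
Lower section ‖ load = 690.4 Ω.
V_wiper = 25.4 × 690.4/(1995 + 690.4) = 6.53 V.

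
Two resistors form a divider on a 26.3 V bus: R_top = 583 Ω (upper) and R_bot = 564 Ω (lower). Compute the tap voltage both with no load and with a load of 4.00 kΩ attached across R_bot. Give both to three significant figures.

Unloaded: 12.9 V; loaded: 12.1 V

Open-circuit: V = 26.3 × 564/(583 + 564) = 12.9 V.
With the load, R_bot becomes R_bot‖R_L = 494.3 Ω, so V = 26.3 × 494.3/1077 = 12.1 V.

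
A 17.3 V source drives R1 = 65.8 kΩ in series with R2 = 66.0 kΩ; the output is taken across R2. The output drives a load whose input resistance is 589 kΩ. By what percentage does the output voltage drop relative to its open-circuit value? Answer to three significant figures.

The divider's output (Thévenin) resistance is R1‖R2 = 32.95 kΩ.
Fractional drop under load = R_th/(R_th + R_L) = 32.95 / (32.95 + 589) = 0.05298.
So the output falls by 5.30 %.

5.30 %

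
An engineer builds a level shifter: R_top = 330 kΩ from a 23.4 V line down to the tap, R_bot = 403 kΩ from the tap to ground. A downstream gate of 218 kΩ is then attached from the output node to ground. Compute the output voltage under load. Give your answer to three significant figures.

V_out ≈ 7.02 V

The load sits in parallel with R_bot: R_bot‖R_L = (403 × 218) / (403 + 218) = 141.5 kΩ.
V_out = 23.4 × 141.5 / (330 + 141.5) = 23.4 × 141.5/471.5 = 7.02 V.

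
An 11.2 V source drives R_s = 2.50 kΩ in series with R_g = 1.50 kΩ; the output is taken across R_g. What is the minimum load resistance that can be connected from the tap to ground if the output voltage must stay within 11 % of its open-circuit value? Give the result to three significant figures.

Output resistance R_th = R_s‖R_g = (2500 × 1500)/4000 = 937.5 Ω.
The fractional drop is R_th/(R_th + R_L); requiring this ≤ 0.110 gives R_L ≥ R_th(1/0.110 − 1) = 937.5 × 8.091 = 7.59 kΩ.

R_L(min) ≈ 7.59 kΩ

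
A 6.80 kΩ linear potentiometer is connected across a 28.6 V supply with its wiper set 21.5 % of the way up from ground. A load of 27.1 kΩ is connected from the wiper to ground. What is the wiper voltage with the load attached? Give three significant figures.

V ≈ 5.90 V

The wiper splits the pot into (1−α)R = 5.338 kΩ above and αR = 1.462 kΩ below.
Lower section ‖ load = 1.387 kΩ.
V_wiper = 28.6 × 1.387/(5.338 + 1.387) = 5.90 V.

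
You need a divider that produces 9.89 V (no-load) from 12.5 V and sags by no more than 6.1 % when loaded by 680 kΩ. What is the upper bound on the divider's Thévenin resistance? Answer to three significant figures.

Loading drop = R_th/(R_th + R_L) ≤ 0.0610, so R_th ≤ R_L · ε/(1−ε) = 680 kΩ × 0.0610/0.9390 = 44.2 kΩ.

R_th ≤ 44.2 kΩ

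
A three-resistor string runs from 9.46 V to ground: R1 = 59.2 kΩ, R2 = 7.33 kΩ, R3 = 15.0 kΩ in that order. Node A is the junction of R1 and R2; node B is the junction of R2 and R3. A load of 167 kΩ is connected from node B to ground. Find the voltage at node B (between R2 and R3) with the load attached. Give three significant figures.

At node B, R3 is in parallel with the load: R3‖R_L = 13.76 kΩ.
Below node A the resistance is R2 + (R3‖R_L) = 21.09 kΩ, so V_A = 9.46 × 21.09/80.29 = 2.485 V.
Then V_B = V_A × (R3‖R_L)/(R2 + R3‖R_L) = 2.485 × 13.76/21.09 = 1.62 V.

V ≈ 1.62 V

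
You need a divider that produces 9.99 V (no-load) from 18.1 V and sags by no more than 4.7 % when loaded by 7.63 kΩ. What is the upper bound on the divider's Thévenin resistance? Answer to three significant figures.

R_th ≤ 376 Ω

Loading drop = R_th/(R_th + R_L) ≤ 0.0470, so R_th ≤ R_L · ε/(1−ε) = 7.63 kΩ × 0.0470/0.9530 = 376 Ω.
(Any R1, R2 with R2/(R1+R2) = 0.552 and R1‖R2 ≤ 376 Ω will meet the spec.)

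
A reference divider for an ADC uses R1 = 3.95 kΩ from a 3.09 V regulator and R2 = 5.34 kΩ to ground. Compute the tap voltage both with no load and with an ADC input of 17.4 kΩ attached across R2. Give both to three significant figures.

Unloaded: 1.78 V; loaded: 1.57 V

Open-circuit: V = 3.09 × 5.34/(3.95 + 5.34) = 1.78 V.
With the load, R2 becomes R2‖R_L = 4.086 kΩ, so V = 3.09 × 4.086/8.036 = 1.57 V.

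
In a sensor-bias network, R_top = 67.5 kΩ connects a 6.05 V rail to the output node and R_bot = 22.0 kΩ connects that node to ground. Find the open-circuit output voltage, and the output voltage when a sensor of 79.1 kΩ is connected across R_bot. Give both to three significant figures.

Unloaded: 1.49 V; loaded: 1.23 V

Open-circuit: V = 6.05 × 22.0/(67.5 + 22.0) = 1.49 V.
With the load, R_bot becomes R_bot‖R_L = 17.21 kΩ, so V = 6.05 × 17.21/84.71 = 1.23 V.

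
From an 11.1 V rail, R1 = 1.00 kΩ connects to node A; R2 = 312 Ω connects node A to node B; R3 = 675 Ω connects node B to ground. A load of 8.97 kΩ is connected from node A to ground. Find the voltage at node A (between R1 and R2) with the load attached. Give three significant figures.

Below node A the series string R2+R3 = 987.0 Ω sits in parallel with the 8970 Ω load: 889.2 Ω.
V_A = 11.1 × 889.2/(1000 + 889.2) = 5.22 V.

V ≈ 5.22 V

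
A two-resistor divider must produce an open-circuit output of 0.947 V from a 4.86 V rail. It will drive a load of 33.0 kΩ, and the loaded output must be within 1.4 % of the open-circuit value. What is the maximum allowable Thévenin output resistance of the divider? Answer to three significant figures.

R_th ≤ 469 Ω

Loading drop = R_th/(R_th + R_L) ≤ 0.0140, so R_th ≤ R_L · ε/(1−ε) = 33.0 kΩ × 0.0140/0.9860 = 469 Ω.
(Any R1, R2 with R2/(R1+R2) = 0.195 and R1‖R2 ≤ 469 Ω will meet the spec.)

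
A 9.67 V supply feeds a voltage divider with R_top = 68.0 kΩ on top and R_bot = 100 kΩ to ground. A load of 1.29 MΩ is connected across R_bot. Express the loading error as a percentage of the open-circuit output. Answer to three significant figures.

3.04 %

The divider's output (Thévenin) resistance is R_top‖R_bot = 40.48 kΩ.
Fractional drop under load = R_th/(R_th + R_L) = 40.48 / (40.48 + 1290) = 0.03042.
So the output falls by 3.04 %.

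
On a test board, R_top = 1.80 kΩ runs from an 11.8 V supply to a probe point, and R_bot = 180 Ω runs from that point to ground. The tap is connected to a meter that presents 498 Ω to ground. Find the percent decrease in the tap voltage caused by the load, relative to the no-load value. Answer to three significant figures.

24.7 %

Unloaded V = 11.8 × 180/1980 = 1.073 V.
Loaded: R_bot‖R_L = 132.2 Ω, giving V = 11.8 × 132.2/1932 = 0.8074 V.
Drop = (1.073 − 0.8074) / 1.073 = 24.7 %.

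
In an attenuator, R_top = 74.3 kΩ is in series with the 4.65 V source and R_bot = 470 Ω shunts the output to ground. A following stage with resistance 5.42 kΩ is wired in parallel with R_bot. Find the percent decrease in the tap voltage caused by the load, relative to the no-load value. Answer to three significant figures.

The divider's output (Thévenin) resistance is R_top‖R_bot = 467.0 Ω.
Fractional drop under load = R_th/(R_th + R_L) = 467.0 / (467.0 + 5420) = 0.07933.
So the output falls by 7.93 %.

7.93 %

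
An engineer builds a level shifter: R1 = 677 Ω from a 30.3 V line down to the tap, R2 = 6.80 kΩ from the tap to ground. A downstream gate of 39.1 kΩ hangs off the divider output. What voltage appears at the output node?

The load sits in parallel with R2: R2‖R_L = (6800 × 39100) / (6800 + 39100) = 5793 Ω.
V_out = 30.3 × 5793 / (677 + 5793) = 30.3 × 5793/6470 = 27.1 V.

V_out ≈ 27.1 V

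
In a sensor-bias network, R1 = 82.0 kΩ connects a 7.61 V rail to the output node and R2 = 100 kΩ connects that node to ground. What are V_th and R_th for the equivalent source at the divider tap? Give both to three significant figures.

V_th is the open-circuit tap voltage: 7.61 × 100/(82.0 + 100) = 4.18 V.
With the supply zeroed, R1 and R2 appear in parallel from the tap: R_th = R1‖R2 = (82.0 × 100)/182.0 = 45.1 kΩ.

V_th = 4.18 V, R_th = 45.1 kΩ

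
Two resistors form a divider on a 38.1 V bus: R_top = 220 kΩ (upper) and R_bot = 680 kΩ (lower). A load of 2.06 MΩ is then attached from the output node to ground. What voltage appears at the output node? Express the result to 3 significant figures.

V_out ≈ 26.6 V

The load sits in parallel with R_bot: R_bot‖R_L = (680 × 2060) / (680 + 2060) = 511.2 kΩ.
V_out = 38.1 × 511.2 / (220 + 511.2) = 38.1 × 511.2/731.2 = 26.6 V.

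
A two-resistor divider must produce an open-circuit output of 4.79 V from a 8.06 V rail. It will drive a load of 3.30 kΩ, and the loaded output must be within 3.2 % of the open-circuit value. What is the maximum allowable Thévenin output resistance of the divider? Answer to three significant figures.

R_th ≤ 109 Ω

Loading drop = R_th/(R_th + R_L) ≤ 0.0320, so R_th ≤ R_L · ε/(1−ε) = 3.30 kΩ × 0.0320/0.9680 = 109 Ω.
(Any R1, R2 with R2/(R1+R2) = 0.594 and R1‖R2 ≤ 109 Ω will meet the spec.)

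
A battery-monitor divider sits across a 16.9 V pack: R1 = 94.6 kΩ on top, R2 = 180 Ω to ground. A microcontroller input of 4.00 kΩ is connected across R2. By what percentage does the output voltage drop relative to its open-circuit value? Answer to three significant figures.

The divider's output (Thévenin) resistance is R1‖R2 = 179.7 Ω.
Fractional drop under load = R_th/(R_th + R_L) = 179.7 / (179.7 + 4000) = 0.04298.
So the output falls by 4.30 %.

4.30 %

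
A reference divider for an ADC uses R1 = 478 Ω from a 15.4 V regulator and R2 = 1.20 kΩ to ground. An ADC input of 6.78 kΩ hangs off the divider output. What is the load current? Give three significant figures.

I_L ≈ 1.55 mA

R2‖R_L = 1020 Ω; V_out = 15.4 × 1020/1498 = 10.48 V.
I_L = V_out / R_L = 10.48 / 6.78 kΩ = 1.55 mA.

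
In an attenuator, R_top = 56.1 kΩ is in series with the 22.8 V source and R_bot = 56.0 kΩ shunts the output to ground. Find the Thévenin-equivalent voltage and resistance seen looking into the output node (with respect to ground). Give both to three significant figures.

V_th is the open-circuit tap voltage: 22.8 × 56.0/(56.1 + 56.0) = 11.4 V.
With the supply zeroed, R_top and R_bot appear in parallel from the tap: R_th = R_top‖R_bot = (56.1 × 56.0)/112.1 = 28.0 kΩ.

V_th = 11.4 V, R_th = 28.0 kΩ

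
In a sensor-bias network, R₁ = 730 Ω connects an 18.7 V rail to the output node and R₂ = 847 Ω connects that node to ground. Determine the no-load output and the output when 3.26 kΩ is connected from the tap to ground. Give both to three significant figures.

Open-circuit: V = 18.7 × 847/(730 + 847) = 10.0 V.
With the load, R₂ becomes R₂‖R_L = 672.3 Ω, so V = 18.7 × 672.3/1402 = 8.97 V.

Unloaded: 10.0 V; loaded: 8.97 V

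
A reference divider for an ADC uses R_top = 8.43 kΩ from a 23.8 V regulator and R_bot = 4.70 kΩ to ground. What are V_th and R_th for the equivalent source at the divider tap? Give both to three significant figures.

V_th = 8.52 V, R_th = 3.02 kΩ

V_th is the open-circuit tap voltage: 23.8 × 4.70/(8.43 + 4.70) = 8.52 V.
With the supply zeroed, R_top and R_bot appear in parallel from the tap: R_th = R_top‖R_bot = (8.43 × 4.70)/13.13 = 3.02 kΩ.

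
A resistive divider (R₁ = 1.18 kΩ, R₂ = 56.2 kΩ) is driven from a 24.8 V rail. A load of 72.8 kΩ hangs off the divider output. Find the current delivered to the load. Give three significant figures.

R₂‖R_L = 31.72 kΩ; V_out = 24.8 × 31.72/32.90 = 23.91 V.
I_L = V_out / R_L = 23.91 / 72.8 kΩ = 0.328 mA.

I_L ≈ 0.328 mA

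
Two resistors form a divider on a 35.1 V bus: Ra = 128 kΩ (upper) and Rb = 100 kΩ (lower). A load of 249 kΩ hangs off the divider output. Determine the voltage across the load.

The load sits in parallel with Rb: Rb‖R_L = (100 × 249) / (100 + 249) = 71.35 kΩ.
V_out = 35.1 × 71.35 / (128 + 71.35) = 35.1 × 71.35/199.3 = 12.6 V.
(Unloaded it would have been 15.4 V.)

V_out ≈ 12.6 V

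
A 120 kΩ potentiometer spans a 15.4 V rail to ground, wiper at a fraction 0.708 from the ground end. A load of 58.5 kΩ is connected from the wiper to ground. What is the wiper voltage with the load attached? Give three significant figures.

The wiper splits the pot into (1−α)R = 35.04 kΩ above and αR = 84.96 kΩ below.
Lower section ‖ load = 34.64 kΩ.
V_wiper = 15.4 × 34.64/(35.04 + 34.64) = 7.66 V.

V ≈ 7.66 V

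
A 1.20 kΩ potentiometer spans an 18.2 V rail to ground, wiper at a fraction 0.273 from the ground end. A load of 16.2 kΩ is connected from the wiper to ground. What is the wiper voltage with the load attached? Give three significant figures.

The wiper splits the pot into (1−α)R = 872.4 Ω above and αR = 327.6 Ω below.
Lower section ‖ load = 321.1 Ω.
V_wiper = 18.2 × 321.1/(872.4 + 321.1) = 4.90 V.

V ≈ 4.90 V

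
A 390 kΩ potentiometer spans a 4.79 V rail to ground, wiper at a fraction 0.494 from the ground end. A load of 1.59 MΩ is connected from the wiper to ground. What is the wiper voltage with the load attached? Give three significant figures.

V ≈ 2.23 V

The wiper splits the pot into (1−α)R = 197.3 kΩ above and αR = 192.7 kΩ below.
Lower section ‖ load = 171.8 kΩ.
V_wiper = 4.79 × 171.8/(197.3 + 171.8) = 2.23 V.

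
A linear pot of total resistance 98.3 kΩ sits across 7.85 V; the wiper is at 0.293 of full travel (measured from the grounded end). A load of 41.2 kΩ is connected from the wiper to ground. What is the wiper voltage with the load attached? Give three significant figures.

V ≈ 1.54 V

The wiper splits the pot into (1−α)R = 69.50 kΩ above and αR = 28.80 kΩ below.
Lower section ‖ load = 16.95 kΩ.
V_wiper = 7.85 × 16.95/(69.50 + 16.95) = 1.54 V.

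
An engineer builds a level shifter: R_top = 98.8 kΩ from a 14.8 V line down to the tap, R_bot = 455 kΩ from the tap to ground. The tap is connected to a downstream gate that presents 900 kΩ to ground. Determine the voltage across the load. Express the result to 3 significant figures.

The load sits in parallel with R_bot: R_bot‖R_L = (455 × 900) / (455 + 900) = 302.2 kΩ.
V_out = 14.8 × 302.2 / (98.8 + 302.2) = 14.8 × 302.2/401.0 = 11.2 V.

V_out ≈ 11.2 V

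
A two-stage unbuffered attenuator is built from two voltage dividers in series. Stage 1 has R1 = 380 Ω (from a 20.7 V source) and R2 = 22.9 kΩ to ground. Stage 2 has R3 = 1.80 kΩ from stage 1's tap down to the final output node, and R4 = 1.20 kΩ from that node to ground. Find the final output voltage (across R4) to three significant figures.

V_out ≈ 7.24 V

Stage 2 presents R3+R4 = 3000 Ω as a load on stage 1's tap.
Stage 1's lower leg becomes R2‖(R3+R4) = 2653 Ω, so V_mid = 20.7 × 2653/3033 = 18.11 V.
Stage 2 is itself unloaded: V_out = V_mid × R4/(R3+R4) = 18.11 × 1200/3000 = 7.24 V.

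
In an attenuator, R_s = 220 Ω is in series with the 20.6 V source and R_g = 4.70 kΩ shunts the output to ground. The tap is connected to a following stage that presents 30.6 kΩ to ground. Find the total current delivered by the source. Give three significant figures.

R_g‖R_L = 4074 Ω, so the source sees R_s + R_g‖R_L = 4294 Ω.
I = 20.6 V / 4294 Ω = 4.80 mA.

I ≈ 4.80 mA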